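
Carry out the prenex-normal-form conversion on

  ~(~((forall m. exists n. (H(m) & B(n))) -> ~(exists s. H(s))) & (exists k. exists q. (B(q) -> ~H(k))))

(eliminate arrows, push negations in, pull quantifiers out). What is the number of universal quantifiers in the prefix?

4

Rewrite implications/biconditionals: A → B as ¬A ∨ B.
  ~(~(~(forall m. exists n. (H(m) & B(n))) | ~(exists s. H(s))) & (exists k. exists q. (~B(q) | ~H(k))))
Drive negations inward (¬∀x A ≡ ∃x ¬A, ¬∃x A ≡ ∀x ¬A, De Morgan for ∧/∨):
  (exists m. forall n. (~H(m) | ~B(n))) | (forall s. ~H(s)) | (forall k. forall q. (B(q) & H(k)))
Pull the quantifiers to the front (each side's bound variable is not free in the other side):
  exists m. forall n. forall s. forall k. forall q. (~H(m) | ~B(n) | ~H(s) | B(q) & H(k))
The prefix is exists m forall n forall s forall k forall q: 4 universal, 1 existential.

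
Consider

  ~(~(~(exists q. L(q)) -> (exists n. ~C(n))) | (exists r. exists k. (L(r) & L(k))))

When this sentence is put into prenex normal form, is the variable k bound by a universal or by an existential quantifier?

universal

Eliminate → and ↔ using ¬ and ∨.
  ~(~(~~(exists q. L(q)) | (exists n. ~C(n))) | (exists r. exists k. (L(r) & L(k))))
Drive negations inward (¬∀x A ≡ ∃x ¬A, ¬∃x A ≡ ∀x ¬A, De Morgan for ∧/∨):
  ((exists q. L(q)) | (exists n. ~C(n))) & (forall r. forall k. (~L(r) | ~L(k)))
All bound variables are already distinct, so no renaming is needed.
Pull the quantifiers to the front (each side's bound variable is not free in the other side):
  exists q. exists n. forall r. forall k. ((L(q) | ~C(n)) & (~L(r) | ~L(k)))
The quantifier exists k sits under an odd number of negations (counting the antecedent side of each →), so it flips to forall k.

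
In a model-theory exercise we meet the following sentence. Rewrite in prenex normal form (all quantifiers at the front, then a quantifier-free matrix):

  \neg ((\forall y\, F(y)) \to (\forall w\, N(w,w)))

Rewrite implications/biconditionals: A → B as ¬A ∨ B.
  \neg (\neg (\forall y\, F(y)) \lor (\forall w\, N(w,w)))
Drive negations inward (¬∀x A ≡ ∃x ¬A, ¬∃x A ≡ ∀x ¬A, De Morgan for ∧/∨):
  (\forall y\, F(y)) \land (\exists w\, \neg N(w,w))
Extract every quantifier outward, since the variables are now distinct and don't occur free across branches:
  \forall y\, \exists w\, (F(y) \land \neg N(w,w))

\forall y\, \exists w\, (F(y) \land \neg N(w,w))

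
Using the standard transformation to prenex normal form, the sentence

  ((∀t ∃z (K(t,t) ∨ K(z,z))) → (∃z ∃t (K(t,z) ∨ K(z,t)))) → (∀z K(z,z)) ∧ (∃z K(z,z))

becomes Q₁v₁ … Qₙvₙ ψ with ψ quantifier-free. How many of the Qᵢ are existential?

First replace A → B with ¬A ∨ B.
  ¬(¬(∀t ∃z (K(t,t) ∨ K(z,z))) ∨ (∃z ∃t (K(t,z) ∨ K(z,t)))) ∨ (∀z K(z,z)) ∧ (∃z K(z,z))
Move each ¬ inward, flipping quantifiers it crosses:
  (∀t ∃z (K(t,t) ∨ K(z,z))) ∧ (∀z ∀t (¬K(t,z) ∧ ¬K(z,t))) ∨ (∀z K(z,z)) ∧ (∃z K(z,z))
Standardize variables apart so no two quantifiers bind the same name: z↦b, t↦x, z↦a, z↦v.
  (∀t ∃z (K(t,t) ∨ K(z,z))) ∧ (∀b ∀x (¬K(x,b) ∧ ¬K(b,x))) ∨ (∀a K(a,a)) ∧ (∃v K(v,v))
Extract every quantifier outward, since the variables are now distinct and don't occur free across branches:
  ∀t ∃z ∀b ∀x ∀a ∃v ((K(t,t) ∨ K(z,z)) ∧ ¬K(x,b) ∧ ¬K(b,x) ∨ K(a,a) ∧ K(v,v))
The prefix is ∀t ∃z ∀b ∀x ∀a ∃v: 4 universal, 2 existential.

2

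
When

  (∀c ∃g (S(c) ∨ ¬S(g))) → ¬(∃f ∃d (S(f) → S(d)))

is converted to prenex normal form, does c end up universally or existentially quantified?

Eliminate → and ↔ using ¬ and ∨.
  ¬(∀c ∃g (S(c) ∨ ¬S(g))) ∨ ¬(∃f ∃d (¬S(f) ∨ S(d)))
Move each ¬ inward, flipping quantifiers it crosses:
  (∃c ∀g (¬S(c) ∧ S(g))) ∨ (∀f ∀d (S(f) ∧ ¬S(d)))
All bound variables are already distinct, so no renaming is needed.
Finally move all quantifiers to the prefix:
  ∃c ∀g ∀f ∀d (¬S(c) ∧ S(g) ∨ S(f) ∧ ¬S(d))
The quantifier ∀c sits under an odd number of negations (counting the antecedent side of each →), so it flips to ∃c.

existential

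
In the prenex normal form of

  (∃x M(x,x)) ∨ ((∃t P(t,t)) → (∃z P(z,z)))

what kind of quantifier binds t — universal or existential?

Eliminate → and ↔ using ¬ and ∨.
  (∃x M(x,x)) ∨ ¬(∃t P(t,t)) ∨ (∃z P(z,z))
Drive negations inward (¬∀x A ≡ ∃x ¬A, ¬∃x A ≡ ∀x ¬A, De Morgan for ∧/∨):
  (∃x M(x,x)) ∨ (∀t ¬P(t,t)) ∨ (∃z P(z,z))
All bound variables are already distinct, so no renaming is needed.
Extract every quantifier outward, since the variables are now distinct and don't occur free across branches:
  ∃x ∀t ∃z (M(x,x) ∨ ¬P(t,t) ∨ P(z,z))
The quantifier ∃t sits under an odd number of negations (counting the antecedent side of each →), so it flips to ∀t.

universal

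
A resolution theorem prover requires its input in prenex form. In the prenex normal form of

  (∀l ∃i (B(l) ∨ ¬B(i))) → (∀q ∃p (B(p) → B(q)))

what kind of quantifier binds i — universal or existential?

universal

Eliminate → and ↔ using ¬ and ∨.
  ¬(∀l ∃i (B(l) ∨ ¬B(i))) ∨ (∀q ∃p (¬B(p) ∨ B(q)))
Move each ¬ inward, flipping quantifiers it crosses:
  (∃l ∀i (¬B(l) ∧ B(i))) ∨ (∀q ∃p (¬B(p) ∨ B(q)))
All bound variables are already distinct, so no renaming is needed.
Extract every quantifier outward, since the variables are now distinct and don't occur free across branches:
  ∃l ∀i ∀q ∃p (¬B(l) ∧ B(i) ∨ ¬B(p) ∨ B(q))
The quantifier ∃i sits under an odd number of negations (counting the antecedent side of each →), so it flips to ∀i.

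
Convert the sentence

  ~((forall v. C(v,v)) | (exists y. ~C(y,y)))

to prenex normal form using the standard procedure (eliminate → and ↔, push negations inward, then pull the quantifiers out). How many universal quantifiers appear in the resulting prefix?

1

Move each ¬ inward, flipping quantifiers it crosses:
  (exists v. ~C(v,v)) & (forall y. C(y,y))
All bound variables are already distinct, so no renaming is needed.
Finally move all quantifiers to the prefix:
  exists v. forall y. (~C(v,v) & C(y,y))
The prefix is exists v forall y: 1 universal, 1 existential.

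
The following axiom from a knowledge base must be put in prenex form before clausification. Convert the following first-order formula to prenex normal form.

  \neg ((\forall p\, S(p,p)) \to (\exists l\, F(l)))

\forall p\, \forall l\, (S(p,p) \land \neg F(l))

First replace A → B with ¬A ∨ B.
  \neg (\neg (\forall p\, S(p,p)) \lor (\exists l\, F(l)))
Move each ¬ inward, flipping quantifiers it crosses:
  (\forall p\, S(p,p)) \land (\forall l\, \neg F(l))
Finally move all quantifiers to the prefix:
  \forall p\, \forall l\, (S(p,p) \land \neg F(l))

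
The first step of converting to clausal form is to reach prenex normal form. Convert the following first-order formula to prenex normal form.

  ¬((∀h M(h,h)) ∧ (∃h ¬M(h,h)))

∃h ∀u (¬M(h,h) ∨ M(u,u))

Move each ¬ inward, flipping quantifiers it crosses:
  (∃h ¬M(h,h)) ∨ (∀h M(h,h))
Rename bound variables to avoid capture: h↦u.
  (∃h ¬M(h,h)) ∨ (∀u M(u,u))
Extract every quantifier outward, since the variables are now distinct and don't occur free across branches:
  ∃h ∀u (¬M(h,h) ∨ M(u,u))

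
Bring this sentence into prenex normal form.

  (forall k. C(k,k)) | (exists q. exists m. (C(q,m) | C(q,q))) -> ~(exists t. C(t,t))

exists k. forall q. forall m. forall t. (~C(k,k) & ~C(q,m) & ~C(q,q) | ~C(t,t))

Eliminate → and ↔ using ¬ and ∨.
  ~((forall k. C(k,k)) | (exists q. exists m. (C(q,m) | C(q,q)))) | ~(exists t. C(t,t))
Push ¬ through the quantifiers and connectives to reach negation normal form:
  (exists k. ~C(k,k)) & (forall q. forall m. (~C(q,m) & ~C(q,q))) | (forall t. ~C(t,t))
Finally move all quantifiers to the prefix:
  exists k. forall q. forall m. forall t. (~C(k,k) & ~C(q,m) & ~C(q,q) | ~C(t,t))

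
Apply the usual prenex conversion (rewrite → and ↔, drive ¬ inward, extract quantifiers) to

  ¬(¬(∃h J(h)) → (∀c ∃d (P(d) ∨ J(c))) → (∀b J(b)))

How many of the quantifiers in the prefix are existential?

Eliminate → and ↔ using ¬ and ∨.
  ¬(¬¬(∃h J(h)) ∨ ¬(∀c ∃d (P(d) ∨ J(c))) ∨ (∀b J(b)))
Push ¬ through the quantifiers and connectives to reach negation normal form:
  (∀h ¬J(h)) ∧ (∀c ∃d (P(d) ∨ J(c))) ∧ (∃b ¬J(b))
All bound variables are already distinct, so no renaming is needed.
Extract every quantifier outward, since the variables are now distinct and don't occur free across branches:
  ∀h ∀c ∃d ∃b (¬J(h) ∧ (P(d) ∨ J(c)) ∧ ¬J(b))
The prefix is ∀h ∀c ∃d ∃b: 2 universal, 2 existential.

2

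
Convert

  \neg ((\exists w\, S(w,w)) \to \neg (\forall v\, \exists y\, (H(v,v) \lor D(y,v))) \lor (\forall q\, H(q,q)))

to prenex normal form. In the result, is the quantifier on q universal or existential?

First replace A → B with ¬A ∨ B.
  \neg (\neg (\exists w\, S(w,w)) \lor \neg (\forall v\, \exists y\, (H(v,v) \lor D(y,v))) \lor (\forall q\, H(q,q)))
Drive negations inward (¬∀x A ≡ ∃x ¬A, ¬∃x A ≡ ∀x ¬A, De Morgan for ∧/∨):
  (\exists w\, S(w,w)) \land (\forall v\, \exists y\, (H(v,v) \lor D(y,v))) \land (\exists q\, \neg H(q,q))
All bound variables are already distinct, so no renaming is needed.
Extract every quantifier outward, since the variables are now distinct and don't occur free across branches:
  \exists w\, \forall v\, \exists y\, \exists q\, (S(w,w) \land (H(v,v) \lor D(y,v)) \land \neg H(q,q))
The quantifier \forall q sits under an odd number of negations (counting the antecedent side of each →), so it flips to \exists q.

existential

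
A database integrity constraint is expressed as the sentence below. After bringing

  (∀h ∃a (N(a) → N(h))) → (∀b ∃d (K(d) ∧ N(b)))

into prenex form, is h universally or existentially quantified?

existential

Rewrite implications/biconditionals: A → B as ¬A ∨ B.
  ¬(∀h ∃a (¬N(a) ∨ N(h))) ∨ (∀b ∃d (K(d) ∧ N(b)))
Push ¬ through the quantifiers and connectives to reach negation normal form:
  (∃h ∀a (N(a) ∧ ¬N(h))) ∨ (∀b ∃d (K(d) ∧ N(b)))
Pull the quantifiers to the front (each side's bound variable is not free in the other side):
  ∃h ∀a ∀b ∃d (N(a) ∧ ¬N(h) ∨ K(d) ∧ N(b))
The quantifier ∀h sits under an odd number of negations (counting the antecedent side of each →), so it flips to ∃h.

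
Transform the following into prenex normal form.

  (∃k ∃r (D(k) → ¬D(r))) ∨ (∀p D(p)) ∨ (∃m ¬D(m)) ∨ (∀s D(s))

∃k ∃r ∀p ∃m ∀s (¬D(k) ∨ ¬D(r) ∨ D(p) ∨ ¬D(m) ∨ D(s))

Rewrite implications/biconditionals: A → B as ¬A ∨ B.
  (∃k ∃r (¬D(k) ∨ ¬D(r))) ∨ (∀p D(p)) ∨ (∃m ¬D(m)) ∨ (∀s D(s))
All bound variables are already distinct, so no renaming is needed.
Pull the quantifiers to the front (each side's bound variable is not free in the other side):
  ∃k ∃r ∀p ∃m ∀s (¬D(k) ∨ ¬D(r) ∨ D(p) ∨ ¬D(m) ∨ D(s))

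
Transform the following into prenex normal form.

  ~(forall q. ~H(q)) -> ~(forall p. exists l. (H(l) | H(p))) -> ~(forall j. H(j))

Eliminate → and ↔ using ¬ and ∨.
  ~~(forall q. ~H(q)) | ~~(forall p. exists l. (H(l) | H(p))) | ~(forall j. H(j))
Drive negations inward (¬∀x A ≡ ∃x ¬A, ¬∃x A ≡ ∀x ¬A, De Morgan for ∧/∨):
  (forall q. ~H(q)) | (forall p. exists l. (H(l) | H(p))) | (exists j. ~H(j))
All bound variables are already distinct, so no renaming is needed.
Extract every quantifier outward, since the variables are now distinct and don't occur free across branches:
  forall q. forall p. exists l. exists j. (~H(q) | H(l) | H(p) | ~H(j))

forall q. forall p. exists l. exists j. (~H(q) | H(l) | H(p) | ~H(j))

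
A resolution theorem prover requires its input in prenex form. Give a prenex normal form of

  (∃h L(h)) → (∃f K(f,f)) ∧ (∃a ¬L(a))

∀h ∃f ∃a (¬L(h) ∨ K(f,f) ∧ ¬L(a))

Eliminate → and ↔ using ¬ and ∨.
  ¬(∃h L(h)) ∨ (∃f K(f,f)) ∧ (∃a ¬L(a))
Move each ¬ inward, flipping quantifiers it crosses:
  (∀h ¬L(h)) ∨ (∃f K(f,f)) ∧ (∃a ¬L(a))
All bound variables are already distinct, so no renaming is needed.
Pull the quantifiers to the front (each side's bound variable is not free in the other side):
  ∀h ∃f ∃a (¬L(h) ∨ K(f,f) ∧ ¬L(a))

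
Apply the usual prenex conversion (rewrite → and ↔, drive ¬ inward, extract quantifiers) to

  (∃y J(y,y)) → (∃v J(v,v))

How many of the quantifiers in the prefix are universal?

Rewrite implications/biconditionals: A → B as ¬A ∨ B.
  ¬(∃y J(y,y)) ∨ (∃v J(v,v))
Move each ¬ inward, flipping quantifiers it crosses:
  (∀y ¬J(y,y)) ∨ (∃v J(v,v))
All bound variables are already distinct, so no renaming is needed.
Pull the quantifiers to the front (each side's bound variable is not free in the other side):
  ∀y ∃v (¬J(y,y) ∨ J(v,v))
The prefix is ∀y ∃v: 1 universal, 1 existential.

1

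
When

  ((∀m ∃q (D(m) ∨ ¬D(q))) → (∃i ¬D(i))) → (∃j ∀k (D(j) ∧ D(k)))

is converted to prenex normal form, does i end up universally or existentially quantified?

universal

First replace A → B with ¬A ∨ B.
  ¬(¬(∀m ∃q (D(m) ∨ ¬D(q))) ∨ (∃i ¬D(i))) ∨ (∃j ∀k (D(j) ∧ D(k)))
Push ¬ through the quantifiers and connectives to reach negation normal form:
  (∀m ∃q (D(m) ∨ ¬D(q))) ∧ (∀i D(i)) ∨ (∃j ∀k (D(j) ∧ D(k)))
Pull the quantifiers to the front (each side's bound variable is not free in the other side):
  ∀m ∃q ∀i ∃j ∀k ((D(m) ∨ ¬D(q)) ∧ D(i) ∨ D(j) ∧ D(k))
The quantifier ∃i sits under an odd number of negations (counting the antecedent side of each →), so it flips to ∀i.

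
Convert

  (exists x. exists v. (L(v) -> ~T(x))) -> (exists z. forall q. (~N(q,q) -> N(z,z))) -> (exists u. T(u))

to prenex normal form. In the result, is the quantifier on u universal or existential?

existential

Rewrite implications/biconditionals: A → B as ¬A ∨ B.
  ~(exists x. exists v. (~L(v) | ~T(x))) | ~(exists z. forall q. (~~N(q,q) | N(z,z))) | (exists u. T(u))
Move each ¬ inward, flipping quantifiers it crosses:
  (forall x. forall v. (L(v) & T(x))) | (forall z. exists q. (~N(q,q) & ~N(z,z))) | (exists u. T(u))
Finally move all quantifiers to the prefix:
  forall x. forall v. forall z. exists q. exists u. (L(v) & T(x) | ~N(q,q) & ~N(z,z) | T(u))
The quantifier exists u sits under an even number of negations (counting the antecedent side of each →), so it remains existential.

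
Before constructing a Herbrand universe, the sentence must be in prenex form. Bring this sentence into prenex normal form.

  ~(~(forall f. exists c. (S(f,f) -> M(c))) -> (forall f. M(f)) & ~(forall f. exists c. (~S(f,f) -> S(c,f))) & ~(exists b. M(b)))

First replace A → B with ¬A ∨ B.
  ~(~~(forall f. exists c. (~S(f,f) | M(c))) | (forall f. M(f)) & ~(forall f. exists c. (~~S(f,f) | S(c,f))) & ~(exists b. M(b)))
Push ¬ through the quantifiers and connectives to reach negation normal form:
  (exists f. forall c. (S(f,f) & ~M(c))) & ((exists f. ~M(f)) | (forall f. exists c. (S(f,f) | S(c,f))) | (exists b. M(b)))
Give each quantifier a distinct variable: f↦z1, f↦v, c↦w.
  (exists f. forall c. (S(f,f) & ~M(c))) & ((exists z1. ~M(z1)) | (forall v. exists w. (S(v,v) | S(w,v))) | (exists b. M(b)))
Pull the quantifiers to the front (each side's bound variable is not free in the other side):
  exists f. forall c. exists z1. forall v. exists w. exists b. (S(f,f) & ~M(c) & (~M(z1) | S(v,v) | S(w,v) | M(b)))

exists f. forall c. exists z1. forall v. exists w. exists b. (S(f,f) & ~M(c) & (~M(z1) | S(v,v) | S(w,v) | M(b)))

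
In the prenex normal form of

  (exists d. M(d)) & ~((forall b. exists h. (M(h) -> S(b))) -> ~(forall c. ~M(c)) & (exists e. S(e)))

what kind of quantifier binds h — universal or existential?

existential

First replace A → B with ¬A ∨ B.
  (exists d. M(d)) & ~(~(forall b. exists h. (~M(h) | S(b))) | ~(forall c. ~M(c)) & (exists e. S(e)))
Move each ¬ inward, flipping quantifiers it crosses:
  (exists d. M(d)) & (forall b. exists h. (~M(h) | S(b))) & ((forall c. ~M(c)) | (forall e. ~S(e)))
All bound variables are already distinct, so no renaming is needed.
Finally move all quantifiers to the prefix:
  exists d. forall b. exists h. forall c. forall e. (M(d) & (~M(h) | S(b)) & (~M(c) | ~S(e)))
The quantifier exists h sits under an even number of negations (counting the antecedent side of each →), so it remains existential.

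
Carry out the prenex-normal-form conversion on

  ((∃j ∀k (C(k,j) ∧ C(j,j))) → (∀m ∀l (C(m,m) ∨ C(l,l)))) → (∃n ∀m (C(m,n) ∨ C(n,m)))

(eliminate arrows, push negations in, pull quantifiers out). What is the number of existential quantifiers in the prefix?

4

Eliminate → and ↔ using ¬ and ∨.
  ¬(¬(∃j ∀k (C(k,j) ∧ C(j,j))) ∨ (∀m ∀l (C(m,m) ∨ C(l,l)))) ∨ (∃n ∀m (C(m,n) ∨ C(n,m)))
Push ¬ through the quantifiers and connectives to reach negation normal form:
  (∃j ∀k (C(k,j) ∧ C(j,j))) ∧ (∃m ∃l (¬C(m,m) ∧ ¬C(l,l))) ∨ (∃n ∀m (C(m,n) ∨ C(n,m)))
Standardize variables apart so no two quantifiers bind the same name: m↦u1.
  (∃j ∀k (C(k,j) ∧ C(j,j))) ∧ (∃m ∃l (¬C(m,m) ∧ ¬C(l,l))) ∨ (∃n ∀u1 (C(u1,n) ∨ C(n,u1)))
Pull the quantifiers to the front (each side's bound variable is not free in the other side):
  ∃j ∀k ∃m ∃l ∃n ∀u1 (C(k,j) ∧ C(j,j) ∧ ¬C(m,m) ∧ ¬C(l,l) ∨ C(u1,n) ∨ C(n,u1))
The prefix is ∃j ∀k ∃m ∃l ∃n ∀u1: 2 universal, 4 existential.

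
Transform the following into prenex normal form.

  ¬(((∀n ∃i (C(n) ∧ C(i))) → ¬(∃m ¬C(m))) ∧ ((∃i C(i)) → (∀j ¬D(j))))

∀n ∃i ∃m ∃y ∃j (C(n) ∧ C(i) ∧ ¬C(m) ∨ C(y) ∧ D(j))

Rewrite implications/biconditionals: A → B as ¬A ∨ B.
  ¬((¬(∀n ∃i (C(n) ∧ C(i))) ∨ ¬(∃m ¬C(m))) ∧ (¬(∃i C(i)) ∨ (∀j ¬D(j))))
Move each ¬ inward, flipping quantifiers it crosses:
  (∀n ∃i (C(n) ∧ C(i))) ∧ (∃m ¬C(m)) ∨ (∃i C(i)) ∧ (∃j D(j))
Rename bound variables to avoid capture: i↦y.
  (∀n ∃i (C(n) ∧ C(i))) ∧ (∃m ¬C(m)) ∨ (∃y C(y)) ∧ (∃j D(j))
Extract every quantifier outward, since the variables are now distinct and don't occur free across branches:
  ∀n ∃i ∃m ∃y ∃j (C(n) ∧ C(i) ∧ ¬C(m) ∨ C(y) ∧ D(j))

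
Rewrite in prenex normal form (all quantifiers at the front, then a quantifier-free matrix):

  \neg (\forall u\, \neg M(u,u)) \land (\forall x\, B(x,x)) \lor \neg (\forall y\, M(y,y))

\exists u\, \forall x\, \exists y\, (M(u,u) \land B(x,x) \lor \neg M(y,y))

Push ¬ through the quantifiers and connectives to reach negation normal form:
  (\exists u\, M(u,u)) \land (\forall x\, B(x,x)) \lor (\exists y\, \neg M(y,y))
All bound variables are already distinct, so no renaming is needed.
Pull the quantifiers to the front (each side's bound variable is not free in the other side):
  \exists u\, \forall x\, \exists y\, (M(u,u) \land B(x,x) \lor \neg M(y,y))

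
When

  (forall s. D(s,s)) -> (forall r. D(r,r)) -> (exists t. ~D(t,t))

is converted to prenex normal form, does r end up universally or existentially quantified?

existential

Rewrite implications/biconditionals: A → B as ¬A ∨ B.
  ~(forall s. D(s,s)) | ~(forall r. D(r,r)) | (exists t. ~D(t,t))
Move each ¬ inward, flipping quantifiers it crosses:
  (exists s. ~D(s,s)) | (exists r. ~D(r,r)) | (exists t. ~D(t,t))
Extract every quantifier outward, since the variables are now distinct and don't occur free across branches:
  exists s. exists r. exists t. (~D(s,s) | ~D(r,r) | ~D(t,t))
The quantifier forall r sits under an odd number of negations (counting the antecedent side of each →), so it flips to exists r.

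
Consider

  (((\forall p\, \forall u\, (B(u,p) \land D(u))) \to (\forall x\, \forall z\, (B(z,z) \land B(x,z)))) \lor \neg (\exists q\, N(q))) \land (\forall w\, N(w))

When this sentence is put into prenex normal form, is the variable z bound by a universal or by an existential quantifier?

universal

Rewrite implications/biconditionals: A → B as ¬A ∨ B.
  (\neg (\forall p\, \forall u\, (B(u,p) \land D(u))) \lor (\forall x\, \forall z\, (B(z,z) \land B(x,z))) \lor \neg (\exists q\, N(q))) \land (\forall w\, N(w))
Drive negations inward (¬∀x A ≡ ∃x ¬A, ¬∃x A ≡ ∀x ¬A, De Morgan for ∧/∨):
  ((\exists p\, \exists u\, (\neg B(u,p) \lor \neg D(u))) \lor (\forall x\, \forall z\, (B(z,z) \land B(x,z))) \lor (\forall q\, \neg N(q))) \land (\forall w\, N(w))
Extract every quantifier outward, since the variables are now distinct and don't occur free across branches:
  \exists p\, \exists u\, \forall x\, \forall z\, \forall q\, \forall w\, ((\neg B(u,p) \lor \neg D(u) \lor B(z,z) \land B(x,z) \lor \neg N(q)) \land N(w))
The quantifier \forall z sits under an even number of negations (counting the antecedent side of each →), so it remains universal.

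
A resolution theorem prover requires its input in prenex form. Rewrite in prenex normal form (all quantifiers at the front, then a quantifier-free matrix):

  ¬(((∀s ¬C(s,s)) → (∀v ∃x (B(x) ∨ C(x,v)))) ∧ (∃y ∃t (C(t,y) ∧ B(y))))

∀s ∃v ∀x ∀y ∀t (¬C(s,s) ∧ ¬B(x) ∧ ¬C(x,v) ∨ ¬C(t,y) ∨ ¬B(y))

First replace A → B with ¬A ∨ B.
  ¬((¬(∀s ¬C(s,s)) ∨ (∀v ∃x (B(x) ∨ C(x,v)))) ∧ (∃y ∃t (C(t,y) ∧ B(y))))
Move each ¬ inward, flipping quantifiers it crosses:
  (∀s ¬C(s,s)) ∧ (∃v ∀x (¬B(x) ∧ ¬C(x,v))) ∨ (∀y ∀t (¬C(t,y) ∨ ¬B(y)))
All bound variables are already distinct, so no renaming is needed.
Finally move all quantifiers to the prefix:
  ∀s ∃v ∀x ∀y ∀t (¬C(s,s) ∧ ¬B(x) ∧ ¬C(x,v) ∨ ¬C(t,y) ∨ ¬B(y))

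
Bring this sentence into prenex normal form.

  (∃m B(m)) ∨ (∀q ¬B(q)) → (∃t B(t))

∀m ∃q ∃t (¬B(m) ∧ B(q) ∨ B(t))

Rewrite implications/biconditionals: A → B as ¬A ∨ B.
  ¬((∃m B(m)) ∨ (∀q ¬B(q))) ∨ (∃t B(t))
Move each ¬ inward, flipping quantifiers it crosses:
  (∀m ¬B(m)) ∧ (∃q B(q)) ∨ (∃t B(t))
Pull the quantifiers to the front (each side's bound variable is not free in the other side):
  ∀m ∃q ∃t (¬B(m) ∧ B(q) ∨ B(t))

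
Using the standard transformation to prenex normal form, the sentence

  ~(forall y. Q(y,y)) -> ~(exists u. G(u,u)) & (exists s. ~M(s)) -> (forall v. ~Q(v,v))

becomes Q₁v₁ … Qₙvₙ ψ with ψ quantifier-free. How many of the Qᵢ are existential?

1

First replace A → B with ¬A ∨ B.
  ~~(forall y. Q(y,y)) | ~(~(exists u. G(u,u)) & (exists s. ~M(s))) | (forall v. ~Q(v,v))
Move each ¬ inward, flipping quantifiers it crosses:
  (forall y. Q(y,y)) | (exists u. G(u,u)) | (forall s. M(s)) | (forall v. ~Q(v,v))
All bound variables are already distinct, so no renaming is needed.
Extract every quantifier outward, since the variables are now distinct and don't occur free across branches:
  forall y. exists u. forall s. forall v. (Q(y,y) | G(u,u) | M(s) | ~Q(v,v))
The prefix is forall y exists u forall s forall v: 3 universal, 1 existential.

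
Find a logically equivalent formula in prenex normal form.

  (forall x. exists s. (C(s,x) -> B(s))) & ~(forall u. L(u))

Rewrite implications/biconditionals: A → B as ¬A ∨ B.
  (forall x. exists s. (~C(s,x) | B(s))) & ~(forall u. L(u))
Move each ¬ inward, flipping quantifiers it crosses:
  (forall x. exists s. (~C(s,x) | B(s))) & (exists u. ~L(u))
Finally move all quantifiers to the prefix:
  forall x. exists s. exists u. ((~C(s,x) | B(s)) & ~L(u))

forall x. exists s. exists u. ((~C(s,x) | B(s)) & ~L(u))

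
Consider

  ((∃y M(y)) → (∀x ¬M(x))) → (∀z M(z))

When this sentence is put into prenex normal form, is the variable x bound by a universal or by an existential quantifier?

Rewrite implications/biconditionals: A → B as ¬A ∨ B.
  ¬(¬(∃y M(y)) ∨ (∀x ¬M(x))) ∨ (∀z M(z))
Push ¬ through the quantifiers and connectives to reach negation normal form:
  (∃y M(y)) ∧ (∃x M(x)) ∨ (∀z M(z))
Pull the quantifiers to the front (each side's bound variable is not free in the other side):
  ∃y ∃x ∀z (M(y) ∧ M(x) ∨ M(z))
The quantifier ∀x sits under an odd number of negations (counting the antecedent side of each →), so it flips to ∃x.

existential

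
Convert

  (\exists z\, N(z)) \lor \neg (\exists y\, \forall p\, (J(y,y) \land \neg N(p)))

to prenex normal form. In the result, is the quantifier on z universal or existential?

existential

Push ¬ through the quantifiers and connectives to reach negation normal form:
  (\exists z\, N(z)) \lor (\forall y\, \exists p\, (\neg J(y,y) \lor N(p)))
Pull the quantifiers to the front (each side's bound variable is not free in the other side):
  \exists z\, \forall y\, \exists p\, (N(z) \lor \neg J(y,y) \lor N(p))
The quantifier \exists z sits under an even number of negations, so it remains existential.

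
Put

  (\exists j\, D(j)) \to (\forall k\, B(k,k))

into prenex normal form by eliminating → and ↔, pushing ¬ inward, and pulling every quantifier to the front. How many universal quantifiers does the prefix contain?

Rewrite implications/biconditionals: A → B as ¬A ∨ B.
  \neg (\exists j\, D(j)) \lor (\forall k\, B(k,k))
Push ¬ through the quantifiers and connectives to reach negation normal form:
  (\forall j\, \neg D(j)) \lor (\forall k\, B(k,k))
All bound variables are already distinct, so no renaming is needed.
Finally move all quantifiers to the prefix:
  \forall j\, \forall k\, (\neg D(j) \lor B(k,k))
The prefix is \forall j \forall k: 2 universal, 0 existential.

2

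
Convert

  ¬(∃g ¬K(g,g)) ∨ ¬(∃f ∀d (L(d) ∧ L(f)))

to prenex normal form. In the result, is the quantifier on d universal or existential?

Push ¬ through the quantifiers and connectives to reach negation normal form:
  (∀g K(g,g)) ∨ (∀f ∃d (¬L(d) ∨ ¬L(f)))
Finally move all quantifiers to the prefix:
  ∀g ∀f ∃d (K(g,g) ∨ ¬L(d) ∨ ¬L(f))
The quantifier ∀d sits under an odd number of negations, so it flips to ∃d.

existential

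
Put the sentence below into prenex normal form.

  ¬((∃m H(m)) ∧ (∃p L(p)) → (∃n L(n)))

Rewrite implications/biconditionals: A → B as ¬A ∨ B.
  ¬(¬((∃m H(m)) ∧ (∃p L(p))) ∨ (∃n L(n)))
Push ¬ through the quantifiers and connectives to reach negation normal form:
  (∃m H(m)) ∧ (∃p L(p)) ∧ (∀n ¬L(n))
All bound variables are already distinct, so no renaming is needed.
Pull the quantifiers to the front (each side's bound variable is not free in the other side):
  ∃m ∃p ∀n (H(m) ∧ L(p) ∧ ¬L(n))

∃m ∃p ∀n (H(m) ∧ L(p) ∧ ¬L(n))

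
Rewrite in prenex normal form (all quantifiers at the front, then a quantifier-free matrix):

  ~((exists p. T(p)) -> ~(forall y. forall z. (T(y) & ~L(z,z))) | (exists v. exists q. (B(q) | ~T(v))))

Rewrite implications/biconditionals: A → B as ¬A ∨ B.
  ~(~(exists p. T(p)) | ~(forall y. forall z. (T(y) & ~L(z,z))) | (exists v. exists q. (B(q) | ~T(v))))
Push ¬ through the quantifiers and connectives to reach negation normal form:
  (exists p. T(p)) & (forall y. forall z. (T(y) & ~L(z,z))) & (forall v. forall q. (~B(q) & T(v)))
Extract every quantifier outward, since the variables are now distinct and don't occur free across branches:
  exists p. forall y. forall z. forall v. forall q. (T(p) & T(y) & ~L(z,z) & ~B(q) & T(v))

exists p. forall y. forall z. forall v. forall q. (T(p) & T(y) & ~L(z,z) & ~B(q) & T(v))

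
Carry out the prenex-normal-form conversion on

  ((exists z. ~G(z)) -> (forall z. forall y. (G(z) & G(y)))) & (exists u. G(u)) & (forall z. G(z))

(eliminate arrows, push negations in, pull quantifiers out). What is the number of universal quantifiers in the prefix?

4

Eliminate → and ↔ using ¬ and ∨.
  (~(exists z. ~G(z)) | (forall z. forall y. (G(z) & G(y)))) & (exists u. G(u)) & (forall z. G(z))
Drive negations inward (¬∀x A ≡ ∃x ¬A, ¬∃x A ≡ ∀x ¬A, De Morgan for ∧/∨):
  ((forall z. G(z)) | (forall z. forall y. (G(z) & G(y)))) & (exists u. G(u)) & (forall z. G(z))
Rename bound variables to avoid capture: z↦v1, z↦x1.
  ((forall z. G(z)) | (forall v1. forall y. (G(v1) & G(y)))) & (exists u. G(u)) & (forall x1. G(x1))
Extract every quantifier outward, since the variables are now distinct and don't occur free across branches:
  forall z. forall v1. forall y. exists u. forall x1. ((G(z) | G(v1) & G(y)) & G(u) & G(x1))
The prefix is forall z forall v1 forall y exists u forall x1: 4 universal, 1 existential.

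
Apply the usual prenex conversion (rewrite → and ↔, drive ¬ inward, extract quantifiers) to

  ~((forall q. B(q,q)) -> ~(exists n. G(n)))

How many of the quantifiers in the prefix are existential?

First replace A → B with ¬A ∨ B.
  ~(~(forall q. B(q,q)) | ~(exists n. G(n)))
Push ¬ through the quantifiers and connectives to reach negation normal form:
  (forall q. B(q,q)) & (exists n. G(n))
All bound variables are already distinct, so no renaming is needed.
Extract every quantifier outward, since the variables are now distinct and don't occur free across branches:
  forall q. exists n. (B(q,q) & G(n))
The prefix is forall q exists n: 1 universal, 1 existential.

1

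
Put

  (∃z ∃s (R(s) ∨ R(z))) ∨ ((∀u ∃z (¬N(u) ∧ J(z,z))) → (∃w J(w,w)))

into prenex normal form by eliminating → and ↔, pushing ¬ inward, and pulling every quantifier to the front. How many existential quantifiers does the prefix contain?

4

Rewrite implications/biconditionals: A → B as ¬A ∨ B.
  (∃z ∃s (R(s) ∨ R(z))) ∨ ¬(∀u ∃z (¬N(u) ∧ J(z,z))) ∨ (∃w J(w,w))
Push ¬ through the quantifiers and connectives to reach negation normal form:
  (∃z ∃s (R(s) ∨ R(z))) ∨ (∃u ∀z (N(u) ∨ ¬J(z,z))) ∨ (∃w J(w,w))
Give each quantifier a distinct variable: z↦b.
  (∃z ∃s (R(s) ∨ R(z))) ∨ (∃u ∀b (N(u) ∨ ¬J(b,b))) ∨ (∃w J(w,w))
Pull the quantifiers to the front (each side's bound variable is not free in the other side):
  ∃z ∃s ∃u ∀b ∃w (R(s) ∨ R(z) ∨ N(u) ∨ ¬J(b,b) ∨ J(w,w))
The prefix is ∃z ∃s ∃u ∀b ∃w: 1 universal, 4 existential.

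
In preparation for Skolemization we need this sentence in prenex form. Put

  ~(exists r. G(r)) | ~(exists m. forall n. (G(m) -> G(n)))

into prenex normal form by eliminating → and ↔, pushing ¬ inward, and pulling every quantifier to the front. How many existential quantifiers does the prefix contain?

1

Rewrite implications/biconditionals: A → B as ¬A ∨ B.
  ~(exists r. G(r)) | ~(exists m. forall n. (~G(m) | G(n)))
Push ¬ through the quantifiers and connectives to reach negation normal form:
  (forall r. ~G(r)) | (forall m. exists n. (G(m) & ~G(n)))
All bound variables are already distinct, so no renaming is needed.
Finally move all quantifiers to the prefix:
  forall r. forall m. exists n. (~G(r) | G(m) & ~G(n))
The prefix is forall r forall m exists n: 2 universal, 1 existential.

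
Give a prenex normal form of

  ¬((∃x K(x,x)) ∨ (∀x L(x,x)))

Push ¬ through the quantifiers and connectives to reach negation normal form:
  (∀x ¬K(x,x)) ∧ (∃x ¬L(x,x))
Rename bound variables to avoid capture: x↦w.
  (∀x ¬K(x,x)) ∧ (∃w ¬L(w,w))
Extract every quantifier outward, since the variables are now distinct and don't occur free across branches:
  ∀x ∃w (¬K(x,x) ∧ ¬L(w,w))

∀x ∃w (¬K(x,x) ∧ ¬L(w,w))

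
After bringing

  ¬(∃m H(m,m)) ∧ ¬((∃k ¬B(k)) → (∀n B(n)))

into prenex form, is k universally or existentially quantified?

existential

First replace A → B with ¬A ∨ B.
  ¬(∃m H(m,m)) ∧ ¬(¬(∃k ¬B(k)) ∨ (∀n B(n)))
Push ¬ through the quantifiers and connectives to reach negation normal form:
  (∀m ¬H(m,m)) ∧ (∃k ¬B(k)) ∧ (∃n ¬B(n))
All bound variables are already distinct, so no renaming is needed.
Extract every quantifier outward, since the variables are now distinct and don't occur free across branches:
  ∀m ∃k ∃n (¬H(m,m) ∧ ¬B(k) ∧ ¬B(n))
The quantifier ∃k sits under an even number of negations (counting the antecedent side of each →), so it remains existential.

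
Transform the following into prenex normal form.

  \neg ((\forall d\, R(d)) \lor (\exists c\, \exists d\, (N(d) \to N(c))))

Rewrite implications/biconditionals: A → B as ¬A ∨ B.
  \neg ((\forall d\, R(d)) \lor (\exists c\, \exists d\, (\neg N(d) \lor N(c))))
Push ¬ through the quantifiers and connectives to reach negation normal form:
  (\exists d\, \neg R(d)) \land (\forall c\, \forall d\, (N(d) \land \neg N(c)))
Rename bound variables to avoid capture: d↦s.
  (\exists d\, \neg R(d)) \land (\forall c\, \forall s\, (N(s) \land \neg N(c)))
Extract every quantifier outward, since the variables are now distinct and don't occur free across branches:
  \exists d\, \forall c\, \forall s\, (\neg R(d) \land N(s) \land \neg N(c))

\exists d\, \forall c\, \forall s\, (\neg R(d) \land N(s) \land \neg N(c))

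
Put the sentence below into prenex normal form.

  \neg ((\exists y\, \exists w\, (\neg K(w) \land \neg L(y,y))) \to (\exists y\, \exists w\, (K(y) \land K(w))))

Rewrite implications/biconditionals: A → B as ¬A ∨ B.
  \neg (\neg (\exists y\, \exists w\, (\neg K(w) \land \neg L(y,y))) \lor (\exists y\, \exists w\, (K(y) \land K(w))))
Push ¬ through the quantifiers and connectives to reach negation normal form:
  (\exists y\, \exists w\, (\neg K(w) \land \neg L(y,y))) \land (\forall y\, \forall w\, (\neg K(y) \lor \neg K(w)))
Rename bound variables to avoid capture: y↦x1, w↦c.
  (\exists y\, \exists w\, (\neg K(w) \land \neg L(y,y))) \land (\forall x1\, \forall c\, (\neg K(x1) \lor \neg K(c)))
Finally move all quantifiers to the prefix:
  \exists y\, \exists w\, \forall x1\, \forall c\, (\neg K(w) \land \neg L(y,y) \land (\neg K(x1) \lor \neg K(c)))

\exists y\, \exists w\, \forall x1\, \forall c\, (\neg K(w) \land \neg L(y,y) \land (\neg K(x1) \lor \neg K(c)))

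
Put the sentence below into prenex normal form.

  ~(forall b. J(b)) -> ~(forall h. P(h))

forall b. exists h. (J(b) | ~P(h))

First replace A → B with ¬A ∨ B.
  ~~(forall b. J(b)) | ~(forall h. P(h))
Move each ¬ inward, flipping quantifiers it crosses:
  (forall b. J(b)) | (exists h. ~P(h))
All bound variables are already distinct, so no renaming is needed.
Finally move all quantifiers to the prefix:
  forall b. exists h. (J(b) | ~P(h))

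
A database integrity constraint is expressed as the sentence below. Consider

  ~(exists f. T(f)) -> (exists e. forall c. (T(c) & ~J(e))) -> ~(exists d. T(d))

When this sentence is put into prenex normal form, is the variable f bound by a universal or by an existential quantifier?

existential

Eliminate → and ↔ using ¬ and ∨.
  ~~(exists f. T(f)) | ~(exists e. forall c. (T(c) & ~J(e))) | ~(exists d. T(d))
Drive negations inward (¬∀x A ≡ ∃x ¬A, ¬∃x A ≡ ∀x ¬A, De Morgan for ∧/∨):
  (exists f. T(f)) | (forall e. exists c. (~T(c) | J(e))) | (forall d. ~T(d))
Pull the quantifiers to the front (each side's bound variable is not free in the other side):
  exists f. forall e. exists c. forall d. (T(f) | ~T(c) | J(e) | ~T(d))
The quantifier exists f sits under an even number of negations (counting the antecedent side of each →), so it remains existential.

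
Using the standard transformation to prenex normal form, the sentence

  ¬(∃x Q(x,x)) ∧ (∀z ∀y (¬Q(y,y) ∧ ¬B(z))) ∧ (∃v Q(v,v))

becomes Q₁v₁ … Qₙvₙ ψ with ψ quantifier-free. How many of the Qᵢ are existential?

Drive negations inward (¬∀x A ≡ ∃x ¬A, ¬∃x A ≡ ∀x ¬A, De Morgan for ∧/∨):
  (∀x ¬Q(x,x)) ∧ (∀z ∀y (¬Q(y,y) ∧ ¬B(z))) ∧ (∃v Q(v,v))
Pull the quantifiers to the front (each side's bound variable is not free in the other side):
  ∀x ∀z ∀y ∃v (¬Q(x,x) ∧ ¬Q(y,y) ∧ ¬B(z) ∧ Q(v,v))
The prefix is ∀x ∀z ∀y ∃v: 3 universal, 1 existential.

1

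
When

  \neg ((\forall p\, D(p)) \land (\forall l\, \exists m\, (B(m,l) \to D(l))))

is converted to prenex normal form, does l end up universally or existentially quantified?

existential

Eliminate → and ↔ using ¬ and ∨.
  \neg ((\forall p\, D(p)) \land (\forall l\, \exists m\, (\neg B(m,l) \lor D(l))))
Drive negations inward (¬∀x A ≡ ∃x ¬A, ¬∃x A ≡ ∀x ¬A, De Morgan for ∧/∨):
  (\exists p\, \neg D(p)) \lor (\exists l\, \forall m\, (B(m,l) \land \neg D(l)))
Extract every quantifier outward, since the variables are now distinct and don't occur free across branches:
  \exists p\, \exists l\, \forall m\, (\neg D(p) \lor B(m,l) \land \neg D(l))
The quantifier \forall l sits under an odd number of negations (counting the antecedent side of each →), so it flips to \exists l.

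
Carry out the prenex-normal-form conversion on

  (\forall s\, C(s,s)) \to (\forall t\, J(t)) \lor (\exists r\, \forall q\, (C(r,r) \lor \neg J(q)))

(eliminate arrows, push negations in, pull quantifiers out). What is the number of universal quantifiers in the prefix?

2

Eliminate → and ↔ using ¬ and ∨.
  \neg (\forall s\, C(s,s)) \lor (\forall t\, J(t)) \lor (\exists r\, \forall q\, (C(r,r) \lor \neg J(q)))
Drive negations inward (¬∀x A ≡ ∃x ¬A, ¬∃x A ≡ ∀x ¬A, De Morgan for ∧/∨):
  (\exists s\, \neg C(s,s)) \lor (\forall t\, J(t)) \lor (\exists r\, \forall q\, (C(r,r) \lor \neg J(q)))
All bound variables are already distinct, so no renaming is needed.
Extract every quantifier outward, since the variables are now distinct and don't occur free across branches:
  \exists s\, \forall t\, \exists r\, \forall q\, (\neg C(s,s) \lor J(t) \lor C(r,r) \lor \neg J(q))
The prefix is \exists s \forall t \exists r \forall q: 2 universal, 2 existential.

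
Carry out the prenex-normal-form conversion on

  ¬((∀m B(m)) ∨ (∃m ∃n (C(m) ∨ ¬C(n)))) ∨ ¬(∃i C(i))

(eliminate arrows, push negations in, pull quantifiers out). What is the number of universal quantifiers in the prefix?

3

Drive negations inward (¬∀x A ≡ ∃x ¬A, ¬∃x A ≡ ∀x ¬A, De Morgan for ∧/∨):
  (∃m ¬B(m)) ∧ (∀m ∀n (¬C(m) ∧ C(n))) ∨ (∀i ¬C(i))
Give each quantifier a distinct variable: m↦y1.
  (∃m ¬B(m)) ∧ (∀y1 ∀n (¬C(y1) ∧ C(n))) ∨ (∀i ¬C(i))
Pull the quantifiers to the front (each side's bound variable is not free in the other side):
  ∃m ∀y1 ∀n ∀i (¬B(m) ∧ ¬C(y1) ∧ C(n) ∨ ¬C(i))
The prefix is ∃m ∀y1 ∀n ∀i: 3 universal, 1 existential.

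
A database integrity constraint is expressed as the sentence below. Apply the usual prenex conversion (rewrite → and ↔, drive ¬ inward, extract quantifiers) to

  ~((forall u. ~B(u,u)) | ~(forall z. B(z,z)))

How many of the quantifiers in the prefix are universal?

Drive negations inward (¬∀x A ≡ ∃x ¬A, ¬∃x A ≡ ∀x ¬A, De Morgan for ∧/∨):
  (exists u. B(u,u)) & (forall z. B(z,z))
Pull the quantifiers to the front (each side's bound variable is not free in the other side):
  exists u. forall z. (B(u,u) & B(z,z))
The prefix is exists u forall z: 1 universal, 1 existential.

1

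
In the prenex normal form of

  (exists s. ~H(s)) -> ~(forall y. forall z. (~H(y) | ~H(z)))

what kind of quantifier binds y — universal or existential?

existential

First replace A → B with ¬A ∨ B.
  ~(exists s. ~H(s)) | ~(forall y. forall z. (~H(y) | ~H(z)))
Move each ¬ inward, flipping quantifiers it crosses:
  (forall s. H(s)) | (exists y. exists z. (H(y) & H(z)))
All bound variables are already distinct, so no renaming is needed.
Finally move all quantifiers to the prefix:
  forall s. exists y. exists z. (H(s) | H(y) & H(z))
The quantifier forall y sits under an odd number of negations (counting the antecedent side of each →), so it flips to exists y.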